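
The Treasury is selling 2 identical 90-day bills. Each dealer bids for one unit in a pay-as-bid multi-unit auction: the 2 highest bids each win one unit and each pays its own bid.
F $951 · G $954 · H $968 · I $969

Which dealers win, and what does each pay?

I $969, H $968

Sorting: 969 (I), 968 (H), 954 (G), 951 (F)
The 2 highest are I, H.
Each winner pays its own bid: I $969, H $968.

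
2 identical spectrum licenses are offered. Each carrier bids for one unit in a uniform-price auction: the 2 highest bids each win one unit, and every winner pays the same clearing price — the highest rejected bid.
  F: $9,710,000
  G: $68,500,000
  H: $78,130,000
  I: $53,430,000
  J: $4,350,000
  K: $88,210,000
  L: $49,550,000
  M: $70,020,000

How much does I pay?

I pays $0

Sorting: 88,210,000 (K), 78,130,000 (H), 70,020,000 (M), 68,500,000 (G), …
The 2 highest are K, H.
Highest unsuccessful bid: $70,020,000 → clearing price.
I does not win → pays $0.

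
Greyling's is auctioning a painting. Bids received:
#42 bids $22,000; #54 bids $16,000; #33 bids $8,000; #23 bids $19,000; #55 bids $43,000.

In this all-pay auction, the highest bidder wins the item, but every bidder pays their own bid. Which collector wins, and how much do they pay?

#55 pays $43,000

All-pay auction: the highest bidder wins the item, but every bidder pays their own bid.
Bids ranked: 43,000 (#55) > 22,000 (#42) > 19,000 (#23) > 16,000 (#54) > 8,000 (#33)
#55 wins with the top bid; all bids are sunk regardless.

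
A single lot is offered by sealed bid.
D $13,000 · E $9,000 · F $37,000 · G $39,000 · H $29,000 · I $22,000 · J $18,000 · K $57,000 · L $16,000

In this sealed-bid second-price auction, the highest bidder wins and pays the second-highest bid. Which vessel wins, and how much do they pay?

K pays $39,000

Sorting bids: 57,000 (K) > 39,000 (G) > 37,000 (F) > 29,000 (H) > 22,000 (I) > 18,000 (J) > …
Second-price: K pays G's bid of $39,000.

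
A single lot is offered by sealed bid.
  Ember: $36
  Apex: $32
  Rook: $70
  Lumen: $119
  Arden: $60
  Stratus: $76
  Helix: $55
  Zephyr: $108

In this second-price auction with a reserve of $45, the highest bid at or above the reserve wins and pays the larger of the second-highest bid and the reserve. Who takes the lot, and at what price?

Lumen pays $108

Bids ranked: 119 (Lumen) > 108 (Zephyr) > 76 (Stratus) > 70 (Rook) > 60 (Arden) > 55 (Helix) > …
Lumen has the top bid at or above the reserve ($119).
Second-highest bid $108 exceeds the reserve $45 → payment $108.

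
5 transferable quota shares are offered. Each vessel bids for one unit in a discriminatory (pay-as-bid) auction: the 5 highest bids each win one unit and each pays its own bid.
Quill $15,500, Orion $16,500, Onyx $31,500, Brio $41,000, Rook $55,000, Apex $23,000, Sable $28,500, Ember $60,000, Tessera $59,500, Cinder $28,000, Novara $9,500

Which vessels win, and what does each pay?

Ember $60,000, Tessera $59,500, Rook $55,000, Brio $41,000, Onyx $31,500

Sorting: 60,000 (Ember), 59,500 (Tessera), 55,000 (Rook), 41,000 (Brio), 31,500 (Onyx), 28,500 (Sable), 28,000 (Cinder), …
The 5 highest are Ember, Tessera, Rook, Brio, Onyx.
Each winner pays its own bid: Ember $60,000, Tessera $59,500, Rook $55,000, Brio $41,000, Onyx $31,500.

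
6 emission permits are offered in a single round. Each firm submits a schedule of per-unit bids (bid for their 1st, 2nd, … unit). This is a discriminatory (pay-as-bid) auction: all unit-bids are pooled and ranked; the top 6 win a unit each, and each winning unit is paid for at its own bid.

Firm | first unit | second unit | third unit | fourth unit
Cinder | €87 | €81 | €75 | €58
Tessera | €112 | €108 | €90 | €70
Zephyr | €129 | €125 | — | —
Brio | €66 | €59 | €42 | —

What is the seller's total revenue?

Total revenue: €651

All unit-bids, highest first — top 6: 129 (Zephyr-1), 125 (Zephyr-2), 112 (Tessera-1), 108 (Tessera-2), 90 (Tessera-3), 87 (Cinder-1)
Next rejected bid: €81 (not a price — pay-as-bid).
Each winning unit pays its own bid.
Revenue = 129 + 125 + 112 + 108 + 90 + 87 = €651.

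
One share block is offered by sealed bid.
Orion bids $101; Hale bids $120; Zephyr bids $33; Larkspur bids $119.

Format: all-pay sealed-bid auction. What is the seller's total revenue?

Total revenue: $373

All-pay sealed-bid auction: the highest bidder wins the item, but every bidder pays their own bid.
Bids in order: 120 (Hale) > 119 (Larkspur) > 101 (Orion) > 33 (Zephyr)
Hale wins with the top bid; all bids are sunk regardless.
Every bidder forfeits their bid regardless of winning.
Revenue = 101 + 120 + 33 + 119 = $373.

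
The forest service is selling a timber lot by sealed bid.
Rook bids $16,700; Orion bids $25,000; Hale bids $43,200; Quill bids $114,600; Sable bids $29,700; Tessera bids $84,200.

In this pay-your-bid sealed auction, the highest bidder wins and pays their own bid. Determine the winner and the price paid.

Quill pays $114,600

Sorting bids: 114,600 (Quill) > 84,200 (Tessera) > 43,200 (Hale) > 29,700 (Sable) > 25,000 (Orion) > 16,700 (Rook)
Quill is highest → pays own bid, $114,600.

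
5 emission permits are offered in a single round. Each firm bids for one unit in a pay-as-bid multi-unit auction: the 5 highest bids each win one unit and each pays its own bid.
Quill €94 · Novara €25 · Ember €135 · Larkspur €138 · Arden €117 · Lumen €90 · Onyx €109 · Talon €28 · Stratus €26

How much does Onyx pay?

Onyx pays €109

Ordering the bids: 138 (Larkspur), 135 (Ember), 117 (Arden), 109 (Onyx), 94 (Quill), 90 (Lumen), 28 (Talon), …
The 5 highest are Larkspur, Ember, Arden, Onyx, Quill.
Onyx wins → own bid €109.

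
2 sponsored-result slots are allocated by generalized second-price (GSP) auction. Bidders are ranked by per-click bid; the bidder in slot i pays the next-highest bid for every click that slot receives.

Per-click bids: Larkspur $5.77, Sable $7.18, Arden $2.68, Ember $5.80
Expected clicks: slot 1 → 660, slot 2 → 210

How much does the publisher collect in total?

Per-click bids in order: $7.18 (Sable) > $5.80 (Ember) > $5.77 (Larkspur) > …
Slot 1: Sable pays $5.80 × 660 = $3828.00
Slot 2: Ember pays $5.77 × 210 = $1211.70
Total = $5039.70

Total revenue: $5039.70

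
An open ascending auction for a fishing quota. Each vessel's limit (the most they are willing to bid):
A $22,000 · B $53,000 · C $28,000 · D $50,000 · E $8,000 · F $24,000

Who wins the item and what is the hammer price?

B wins at $50,000

Sorting limits: 53,000 (B) > 50,000 (D) > 28,000 (C) > 24,000 (F) > 22,000 (A) > 8,000 (E)
D is the last rival to drop out, at $50,000; B remains and wins at that price.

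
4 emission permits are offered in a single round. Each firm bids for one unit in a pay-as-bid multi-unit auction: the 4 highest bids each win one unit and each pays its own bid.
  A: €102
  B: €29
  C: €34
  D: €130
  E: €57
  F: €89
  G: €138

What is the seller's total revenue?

Total revenue: €459

Ordering the bids: 138 (G), 130 (D), 102 (A), 89 (F), 57 (E), 34 (C), …
The 4 highest are G, D, A, F.
Total revenue = 138 + 130 + 102 + 89 = €459.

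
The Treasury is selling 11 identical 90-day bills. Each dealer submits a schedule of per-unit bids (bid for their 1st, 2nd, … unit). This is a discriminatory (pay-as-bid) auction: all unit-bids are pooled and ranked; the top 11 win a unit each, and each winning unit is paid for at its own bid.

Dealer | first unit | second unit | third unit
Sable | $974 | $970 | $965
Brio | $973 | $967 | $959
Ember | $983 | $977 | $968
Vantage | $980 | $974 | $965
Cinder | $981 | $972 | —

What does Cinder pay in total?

Merging the schedules and taking the best 11: 983 (Ember-1), 981 (Cinder-1), 980 (Vantage-1), 977 (Ember-2), 974 (Sable-1), 974 (Vantage-2), 973 (Brio-1), 972 (Cinder-2), 970 (Sable-2), 968 (Ember-3), 967 (Brio-2)
Next rejected bid: $965 (not a price — pay-as-bid).
Cinder's winning unit-bids: 981 + 972 = $1,953.

Cinder pays $1,953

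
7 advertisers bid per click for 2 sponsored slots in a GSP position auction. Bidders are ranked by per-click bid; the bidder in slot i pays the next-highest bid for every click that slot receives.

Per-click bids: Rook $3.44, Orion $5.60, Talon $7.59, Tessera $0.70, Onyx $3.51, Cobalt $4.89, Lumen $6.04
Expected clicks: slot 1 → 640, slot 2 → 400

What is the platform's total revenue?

Total revenue: $6105.60

Per-click bids in order: $7.59 (Talon) > $6.04 (Lumen) > $5.60 (Orion) > …
Slot 1: Talon pays $6.04 × 640 = $3865.60
Slot 2: Lumen pays $5.60 × 400 = $2240.00
Total = $6105.60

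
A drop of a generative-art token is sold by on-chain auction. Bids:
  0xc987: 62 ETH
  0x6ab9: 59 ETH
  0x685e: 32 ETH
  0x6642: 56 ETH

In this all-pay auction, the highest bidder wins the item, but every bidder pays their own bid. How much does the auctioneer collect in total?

Bids ranked: 62 (0xc987) > 59 (0x6ab9) > 56 (0x6642) > 32 (0x685e)
Every bidder forfeits their bid regardless of winning.
Revenue = 62 + 59 + 32 + 56 = 209 ETH.

Total revenue: 209 ETH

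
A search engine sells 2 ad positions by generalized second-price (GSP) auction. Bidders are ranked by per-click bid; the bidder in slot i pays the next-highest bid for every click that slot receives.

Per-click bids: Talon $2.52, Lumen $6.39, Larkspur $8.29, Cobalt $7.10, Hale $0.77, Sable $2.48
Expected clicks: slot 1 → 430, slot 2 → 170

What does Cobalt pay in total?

Per-click bids in order: $8.29 (Larkspur) > $7.10 (Cobalt) > $6.39 (Lumen) > …
Cobalt holds slot 2 → pays next bid $6.39 × 170 clicks = $1086.30.

Cobalt pays $1086.30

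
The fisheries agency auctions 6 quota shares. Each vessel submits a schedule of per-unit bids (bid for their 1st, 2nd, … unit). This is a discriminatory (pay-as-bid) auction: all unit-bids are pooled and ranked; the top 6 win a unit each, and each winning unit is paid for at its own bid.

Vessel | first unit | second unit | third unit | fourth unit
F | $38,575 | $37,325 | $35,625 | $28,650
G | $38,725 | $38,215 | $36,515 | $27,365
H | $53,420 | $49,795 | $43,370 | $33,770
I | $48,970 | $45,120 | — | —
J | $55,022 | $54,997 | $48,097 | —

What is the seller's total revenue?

Merging the schedules and taking the best 6: 55,022 (J-1), 54,997 (J-2), 53,420 (H-1), 49,795 (H-2), 48,970 (I-1), 48,097 (J-3)
Next rejected bid: $45,120 (not a price — pay-as-bid).
Each winning unit pays its own bid.
Revenue = 55,022 + 54,997 + 53,420 + 49,795 + 48,970 + 48,097 = $310,301.

Total revenue: $310,301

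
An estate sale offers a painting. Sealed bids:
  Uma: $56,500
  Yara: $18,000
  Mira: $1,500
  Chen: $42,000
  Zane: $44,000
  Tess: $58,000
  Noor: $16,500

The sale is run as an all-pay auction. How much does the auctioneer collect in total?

All-pay auction: the highest bidder wins the item, but every bidder pays their own bid.
Sorting bids: 58,000 (Tess) > 56,500 (Uma) > 44,000 (Zane) > 42,000 (Chen) > 18,000 (Yara) > 16,500 (Noor) > …
Tess wins with the top bid; all bids are sunk regardless.
Every bidder forfeits their bid regardless of winning.
Revenue = 56,500 + 18,000 + 1,500 + 42,000 + 44,000 + 58,000 + 16,500 = $236,500.

Total revenue: $236,500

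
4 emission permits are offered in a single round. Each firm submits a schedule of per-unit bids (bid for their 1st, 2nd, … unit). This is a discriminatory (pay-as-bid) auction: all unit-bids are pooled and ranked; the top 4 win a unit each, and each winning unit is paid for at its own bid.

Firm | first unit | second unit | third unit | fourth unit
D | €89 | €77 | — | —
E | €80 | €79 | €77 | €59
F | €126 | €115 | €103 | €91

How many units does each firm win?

F 4

Merging the schedules and taking the best 4: 126 (F-1), 115 (F-2), 103 (F-3), 91 (F-4)
Next rejected bid: €89 (not a price — pay-as-bid).
Allocation: F 4.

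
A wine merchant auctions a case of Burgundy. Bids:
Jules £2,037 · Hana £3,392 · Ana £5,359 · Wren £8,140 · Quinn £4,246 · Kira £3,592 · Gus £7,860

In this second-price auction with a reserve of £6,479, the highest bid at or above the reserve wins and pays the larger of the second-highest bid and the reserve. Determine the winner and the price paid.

Wren pays £7,860

Rule: the highest bid at or above the reserve wins and pays the larger of the second-highest bid and the reserve.
Bids in order: 8,140 (Wren) > 7,860 (Gus) > 5,359 (Ana) > 4,246 (Quinn) > 3,592 (Kira) > 3,392 (Hana) > …
Highest eligible bid: Wren at £8,140.
Second-highest bid £7,860 exceeds the reserve £6,479 → payment £7,860.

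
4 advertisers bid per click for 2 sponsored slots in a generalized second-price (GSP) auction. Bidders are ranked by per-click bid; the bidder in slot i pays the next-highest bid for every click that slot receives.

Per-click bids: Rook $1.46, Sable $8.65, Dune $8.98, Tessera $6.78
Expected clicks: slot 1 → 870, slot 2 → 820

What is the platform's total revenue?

Sorting advertisers: $8.98 (Dune) > $8.65 (Sable) > $6.78 (Tessera) > …
Slot 1: Dune pays $8.65 × 870 = $7525.50
Slot 2: Sable pays $6.78 × 820 = $5559.60
Total = $13085.10

Total revenue: $13085.10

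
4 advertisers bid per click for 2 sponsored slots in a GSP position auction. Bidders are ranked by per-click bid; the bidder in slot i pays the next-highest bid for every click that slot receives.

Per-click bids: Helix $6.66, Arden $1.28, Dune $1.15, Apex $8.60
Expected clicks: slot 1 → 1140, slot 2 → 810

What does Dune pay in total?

Ranked by bid: $8.60 (Apex) > $6.66 (Helix) > $1.28 (Arden) > …
Dune ranks below slot 2 → no slot, pays nothing.

Dune pays $0.00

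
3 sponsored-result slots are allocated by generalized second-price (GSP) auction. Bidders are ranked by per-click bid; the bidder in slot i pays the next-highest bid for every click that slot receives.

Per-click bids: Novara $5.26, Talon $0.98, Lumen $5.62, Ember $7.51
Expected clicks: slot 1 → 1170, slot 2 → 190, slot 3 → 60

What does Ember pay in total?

Sorting advertisers: $7.51 (Ember) > $5.62 (Lumen) > $5.26 (Novara) > $0.98 (Talon)
Ember holds slot 1 → pays next bid $5.62 × 1170 clicks = $6575.40.

Ember pays $6575.40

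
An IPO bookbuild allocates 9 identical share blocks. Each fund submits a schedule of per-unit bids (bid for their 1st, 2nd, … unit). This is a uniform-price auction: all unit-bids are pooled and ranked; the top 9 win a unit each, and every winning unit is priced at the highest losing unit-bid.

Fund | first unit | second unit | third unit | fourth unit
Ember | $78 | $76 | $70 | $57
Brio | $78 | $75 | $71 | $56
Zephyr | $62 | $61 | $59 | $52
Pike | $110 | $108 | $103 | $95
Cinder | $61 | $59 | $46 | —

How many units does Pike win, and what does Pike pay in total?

Pike: 4 units, pays $280

All unit-bids, highest first — top 9: 110 (Pike-1), 108 (Pike-2), 103 (Pike-3), 95 (Pike-4), 78 (Ember-1), 78 (Brio-1), 76 (Ember-2), 75 (Brio-2), 71 (Brio-3)
First bid not allocated: $70.
Pike wins 4 unit(s) at $70 each.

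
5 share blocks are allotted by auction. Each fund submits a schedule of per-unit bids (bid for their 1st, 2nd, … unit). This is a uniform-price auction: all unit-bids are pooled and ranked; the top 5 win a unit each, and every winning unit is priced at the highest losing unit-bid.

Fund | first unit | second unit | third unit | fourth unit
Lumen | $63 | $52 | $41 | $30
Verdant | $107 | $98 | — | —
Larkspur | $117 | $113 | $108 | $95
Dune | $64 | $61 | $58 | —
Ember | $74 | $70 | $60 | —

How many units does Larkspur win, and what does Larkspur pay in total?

All unit-bids, highest first — top 5: 117 (Larkspur-1), 113 (Larkspur-2), 108 (Larkspur-3), 107 (Verdant-1), 98 (Verdant-2)
First bid not allocated: $95.
Larkspur wins 3 unit(s) at $95 each.

Larkspur: 3 units, pays $285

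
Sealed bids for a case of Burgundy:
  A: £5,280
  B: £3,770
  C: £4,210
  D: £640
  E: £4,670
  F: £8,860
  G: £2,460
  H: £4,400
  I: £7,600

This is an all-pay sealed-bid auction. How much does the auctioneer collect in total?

Total revenue: £41,890

All-pay sealed-bid auction: the highest bidder wins the item, but every bidder pays their own bid.
Sorting bids: 8,860 (F) > 7,600 (I) > 5,280 (A) > 4,670 (E) > 4,400 (H) > 4,210 (C) > …
F wins with the top bid; all bids are sunk regardless.
Every bidder forfeits their bid regardless of winning.
Revenue = 5,280 + 3,770 + 4,210 + 640 + 4,670 + 8,860 + 2,460 + 4,400 + 7,600 = £41,890.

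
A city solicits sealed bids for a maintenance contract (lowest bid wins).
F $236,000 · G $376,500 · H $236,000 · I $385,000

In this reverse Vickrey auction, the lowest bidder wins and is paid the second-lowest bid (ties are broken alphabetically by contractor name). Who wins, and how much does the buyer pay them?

F is paid $236,000

Rule: the lowest bidder wins and is paid the second-lowest bid.
Bids in order: 236,000 (F) < 236,000 (H) < 376,500 (G) < 385,000 (I)
F and H tie at $236,000; tie-break gives it to F.
Second-price: F is paid H's bid of $236,000.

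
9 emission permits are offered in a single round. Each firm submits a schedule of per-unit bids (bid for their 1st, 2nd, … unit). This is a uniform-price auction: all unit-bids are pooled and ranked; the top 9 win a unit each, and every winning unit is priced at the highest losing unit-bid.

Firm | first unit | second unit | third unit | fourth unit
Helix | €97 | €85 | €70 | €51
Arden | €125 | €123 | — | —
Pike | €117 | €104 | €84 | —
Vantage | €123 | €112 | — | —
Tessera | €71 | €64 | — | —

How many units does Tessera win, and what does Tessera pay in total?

Tessera: 0 units, pays €0

All unit-bids, highest first — top 9: 125 (Arden-1), 123 (Arden-2), 123 (Vantage-1), 117 (Pike-1), 112 (Vantage-2), 104 (Pike-2), 97 (Helix-1), 85 (Helix-2), 84 (Pike-3)
The (k+1)-th unit-bid is €71.
Tessera wins 0 unit(s) at €71 each.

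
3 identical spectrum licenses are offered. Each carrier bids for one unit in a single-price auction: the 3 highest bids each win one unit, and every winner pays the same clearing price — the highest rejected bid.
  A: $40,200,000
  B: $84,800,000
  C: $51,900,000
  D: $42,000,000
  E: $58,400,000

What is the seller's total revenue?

Total revenue: $126,000,000

Ordering the bids: 84,800,000 (B), 58,400,000 (E), 51,900,000 (C), 42,000,000 (D), 40,200,000 (A)
Winners (3 units): B, E, C.
Clearing price = highest rejected bid = $42,000,000.
Total revenue = 3 × $42,000,000 = $126,000,000.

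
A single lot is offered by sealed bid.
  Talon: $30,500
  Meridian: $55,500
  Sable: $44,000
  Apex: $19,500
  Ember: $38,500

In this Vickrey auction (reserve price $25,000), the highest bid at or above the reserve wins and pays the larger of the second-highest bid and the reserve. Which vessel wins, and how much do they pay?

Meridian pays $44,000

Vickrey auction (reserve price $25,000): the highest bid at or above the reserve wins and pays the larger of the second-highest bid and the reserve.
Bids ranked: 55,500 (Meridian) > 44,000 (Sable) > 38,500 (Ember) > 30,500 (Talon) > 19,500 (Apex)
Highest eligible bid: Meridian at $55,500.
max(second-highest $44,000, reserve $25,000) = $44,000; the reserve does not bind.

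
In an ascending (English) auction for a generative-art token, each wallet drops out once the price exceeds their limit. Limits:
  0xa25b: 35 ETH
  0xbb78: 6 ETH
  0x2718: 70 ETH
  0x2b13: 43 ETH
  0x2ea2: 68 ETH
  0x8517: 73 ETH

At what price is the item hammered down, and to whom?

0x8517 wins at 70 ETH

Sorting limits: 73 (0x8517) > 70 (0x2718) > 68 (0x2ea2) > 43 (0x2b13) > 35 (0xa25b) > 6 (0xbb78)
0x2718 is the last rival to drop out, at 70 ETH; 0x8517 remains and wins at that price.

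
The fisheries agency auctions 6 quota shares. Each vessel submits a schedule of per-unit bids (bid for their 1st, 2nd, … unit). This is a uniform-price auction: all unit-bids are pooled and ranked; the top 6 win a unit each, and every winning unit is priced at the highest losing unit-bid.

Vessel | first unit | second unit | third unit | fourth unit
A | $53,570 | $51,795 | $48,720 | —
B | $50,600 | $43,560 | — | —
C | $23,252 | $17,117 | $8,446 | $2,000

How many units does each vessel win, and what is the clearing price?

All unit-bids, highest first — top 6: 53,570 (A-1), 51,795 (A-2), 50,600 (B-1), 48,720 (A-3), 43,560 (B-2), 23,252 (C-1)
The (k+1)-th unit-bid is $17,117.
Allocation: A 3, B 2, C 1.

A 3, B 2, C 1; clearing price $17,117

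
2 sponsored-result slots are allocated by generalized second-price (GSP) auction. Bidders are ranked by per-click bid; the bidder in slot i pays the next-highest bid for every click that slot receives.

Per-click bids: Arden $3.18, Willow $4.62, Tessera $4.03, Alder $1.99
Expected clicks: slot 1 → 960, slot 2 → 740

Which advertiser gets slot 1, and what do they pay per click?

Willow; $4.03 per click

Sorting advertisers: $4.62 (Willow) > $4.03 (Tessera) > $3.18 (Arden) > …
Slot 1 goes to the first-ranked bidder, Willow, who pays the next bid down: $4.03/click.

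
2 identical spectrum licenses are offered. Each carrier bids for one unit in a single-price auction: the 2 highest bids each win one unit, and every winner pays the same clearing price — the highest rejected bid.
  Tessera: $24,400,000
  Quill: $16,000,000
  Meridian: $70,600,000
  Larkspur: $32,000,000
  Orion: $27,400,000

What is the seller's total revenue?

Sorting: 70,600,000 (Meridian), 32,000,000 (Larkspur), 27,400,000 (Orion), 24,400,000 (Tessera), …
Top 2: Meridian, Larkspur.
Highest unsuccessful bid: $27,400,000 → clearing price.
Total revenue = 2 × $27,400,000 = $54,800,000.

Total revenue: $54,800,000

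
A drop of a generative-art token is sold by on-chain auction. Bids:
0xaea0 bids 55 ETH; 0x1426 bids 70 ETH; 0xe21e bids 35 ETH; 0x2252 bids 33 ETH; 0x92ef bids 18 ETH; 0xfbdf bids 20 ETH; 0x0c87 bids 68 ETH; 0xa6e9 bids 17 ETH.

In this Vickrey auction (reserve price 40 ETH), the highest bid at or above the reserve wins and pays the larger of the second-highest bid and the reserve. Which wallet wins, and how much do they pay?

0x1426 pays 68 ETH

Bids in order: 70 (0x1426) > 68 (0x0c87) > 55 (0xaea0) > 35 (0xe21e) > 33 (0x2252) > 20 (0xfbdf) > …
Highest eligible bid: 0x1426 at 70 ETH.
max(second-highest 68 ETH, reserve 40 ETH) = 68 ETH; the reserve does not bind.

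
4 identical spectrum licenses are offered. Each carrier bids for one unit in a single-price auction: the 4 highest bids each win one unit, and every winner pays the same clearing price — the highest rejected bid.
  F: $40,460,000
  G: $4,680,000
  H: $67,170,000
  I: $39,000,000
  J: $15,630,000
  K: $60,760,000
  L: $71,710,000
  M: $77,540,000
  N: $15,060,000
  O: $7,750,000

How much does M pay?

Sorting: 77,540,000 (M), 71,710,000 (L), 67,170,000 (H), 60,760,000 (K), 40,460,000 (F), 39,000,000 (I), …
Winners (4 units): M, L, H, K.
Highest unsuccessful bid: $40,460,000 → clearing price.
M wins → pays $40,460,000.

M pays $40,460,000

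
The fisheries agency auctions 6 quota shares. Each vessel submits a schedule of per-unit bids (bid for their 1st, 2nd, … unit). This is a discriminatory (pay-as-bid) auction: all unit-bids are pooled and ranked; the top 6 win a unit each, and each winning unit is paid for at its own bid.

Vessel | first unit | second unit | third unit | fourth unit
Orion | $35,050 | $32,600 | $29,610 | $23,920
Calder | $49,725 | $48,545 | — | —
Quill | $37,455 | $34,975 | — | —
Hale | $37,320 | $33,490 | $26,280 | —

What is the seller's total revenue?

Total revenue: $243,070

Pooled unit-bids ranked (top 6): 49,725 (Calder-1), 48,545 (Calder-2), 37,455 (Quill-1), 37,320 (Hale-1), 35,050 (Orion-1), 34,975 (Quill-2)
Next rejected bid: $33,490 (not a price — pay-as-bid).
Each winning unit pays its own bid.
Revenue = 49,725 + 48,545 + 37,455 + 37,320 + 35,050 + 34,975 = $243,070.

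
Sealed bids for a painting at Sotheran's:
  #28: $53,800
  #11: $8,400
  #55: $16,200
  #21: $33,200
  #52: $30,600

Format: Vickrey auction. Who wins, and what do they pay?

Sorting bids: 53,800 (#28) > 33,200 (#21) > 30,600 (#52) > 16,200 (#55) > 8,400 (#11)
#28 wins with the highest bid; price is set by the runner-up at $33,200.

#28 pays $33,200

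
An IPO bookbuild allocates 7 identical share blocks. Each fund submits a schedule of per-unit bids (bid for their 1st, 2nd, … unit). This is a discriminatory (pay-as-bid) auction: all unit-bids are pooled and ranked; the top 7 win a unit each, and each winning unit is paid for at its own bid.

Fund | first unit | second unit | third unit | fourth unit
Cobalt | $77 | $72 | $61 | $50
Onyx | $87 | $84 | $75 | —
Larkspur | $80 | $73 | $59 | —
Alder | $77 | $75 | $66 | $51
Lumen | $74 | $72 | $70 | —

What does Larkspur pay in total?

Larkspur pays $80

Merging the schedules and taking the best 7: 87 (Onyx-1), 84 (Onyx-2), 80 (Larkspur-1), 77 (Cobalt-1), 77 (Alder-1), 75 (Onyx-3), 75 (Alder-2)
Next rejected bid: $74 (not a price — pay-as-bid).
Larkspur's winning unit-bids: 80 = $80.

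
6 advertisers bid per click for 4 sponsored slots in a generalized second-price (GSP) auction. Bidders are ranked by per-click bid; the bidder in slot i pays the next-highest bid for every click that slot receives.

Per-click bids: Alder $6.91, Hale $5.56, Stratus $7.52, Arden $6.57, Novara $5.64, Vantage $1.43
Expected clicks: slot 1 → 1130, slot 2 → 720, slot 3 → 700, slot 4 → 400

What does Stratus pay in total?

Stratus pays $7808.30

Ranked by bid: $7.52 (Stratus) > $6.91 (Alder) > $6.57 (Arden) > $5.64 (Novara) > $5.56 (Hale) > …
Stratus holds slot 1 → pays next bid $6.91 × 1130 clicks = $7808.30.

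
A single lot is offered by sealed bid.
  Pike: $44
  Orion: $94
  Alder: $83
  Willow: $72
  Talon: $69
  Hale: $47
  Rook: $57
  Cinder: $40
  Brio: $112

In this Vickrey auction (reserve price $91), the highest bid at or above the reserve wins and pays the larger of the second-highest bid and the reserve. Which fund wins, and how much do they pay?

Brio pays $94

Bids in order: 112 (Brio) > 94 (Orion) > 83 (Alder) > 72 (Willow) > 69 (Talon) > 57 (Rook) > …
Brio has the top bid at or above the reserve ($112).
Second-highest bid $94 exceeds the reserve $91 → payment $94.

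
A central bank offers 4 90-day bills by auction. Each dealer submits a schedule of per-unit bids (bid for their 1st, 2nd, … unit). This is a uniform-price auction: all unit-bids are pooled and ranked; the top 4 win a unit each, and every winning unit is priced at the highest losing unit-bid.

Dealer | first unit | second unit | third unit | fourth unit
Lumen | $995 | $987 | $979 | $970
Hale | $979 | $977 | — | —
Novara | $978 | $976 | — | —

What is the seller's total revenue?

Total revenue: $3,912

All unit-bids, highest first — top 4: 995 (Lumen-1), 987 (Lumen-2), 979 (Lumen-3), 979 (Hale-1)
First bid not allocated: $978.
Allocation: Hale 1, Lumen 3. Every unit priced at $978.
Revenue = 4 × 978 = $3,912.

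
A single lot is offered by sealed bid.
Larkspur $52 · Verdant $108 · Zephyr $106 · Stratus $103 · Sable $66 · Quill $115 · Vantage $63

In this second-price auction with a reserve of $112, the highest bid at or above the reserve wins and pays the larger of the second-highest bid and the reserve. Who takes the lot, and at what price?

Bids ranked: 115 (Quill) > 108 (Verdant) > 106 (Zephyr) > 103 (Stratus) > 66 (Sable) > 63 (Vantage) > …
Highest eligible bid: Quill at $115.
max(second-highest $108, reserve $112) = $112.

Quill pays $112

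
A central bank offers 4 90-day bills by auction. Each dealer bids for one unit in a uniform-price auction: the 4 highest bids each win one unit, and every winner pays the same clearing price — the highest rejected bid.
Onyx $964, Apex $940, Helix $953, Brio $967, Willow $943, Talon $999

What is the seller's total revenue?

Ordering the bids: 999 (Talon), 967 (Brio), 964 (Onyx), 953 (Helix), 943 (Willow), 940 (Apex)
The 4 highest are Talon, Brio, Onyx, Helix.
Highest unsuccessful bid: $943 → clearing price.
Total revenue = 4 × $943 = $3,772.

Total revenue: $3,772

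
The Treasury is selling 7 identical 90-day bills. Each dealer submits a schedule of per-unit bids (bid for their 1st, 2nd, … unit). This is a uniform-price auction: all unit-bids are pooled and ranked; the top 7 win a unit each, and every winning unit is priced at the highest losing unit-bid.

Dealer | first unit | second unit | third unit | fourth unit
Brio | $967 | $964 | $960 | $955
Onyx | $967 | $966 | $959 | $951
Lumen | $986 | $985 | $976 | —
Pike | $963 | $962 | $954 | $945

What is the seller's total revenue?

All unit-bids, highest first — top 7: 986 (Lumen-1), 985 (Lumen-2), 976 (Lumen-3), 967 (Brio-1), 967 (Onyx-1), 966 (Onyx-2), 964 (Brio-2)
The (k+1)-th unit-bid is $963.
Allocation: Brio 2, Lumen 3, Onyx 2. Every unit priced at $963.
Revenue = 7 × 963 = $6,741.

Total revenue: $6,741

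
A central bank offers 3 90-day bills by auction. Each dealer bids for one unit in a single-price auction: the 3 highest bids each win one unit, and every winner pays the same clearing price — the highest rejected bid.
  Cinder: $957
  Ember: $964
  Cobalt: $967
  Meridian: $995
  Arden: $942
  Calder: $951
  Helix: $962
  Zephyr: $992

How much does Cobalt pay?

Sorting: 995 (Meridian), 992 (Zephyr), 967 (Cobalt), 964 (Ember), 962 (Helix), …
The 3 highest are Meridian, Zephyr, Cobalt.
Highest unsuccessful bid: $964 → clearing price.
Cobalt wins → pays $964.

Cobalt pays $964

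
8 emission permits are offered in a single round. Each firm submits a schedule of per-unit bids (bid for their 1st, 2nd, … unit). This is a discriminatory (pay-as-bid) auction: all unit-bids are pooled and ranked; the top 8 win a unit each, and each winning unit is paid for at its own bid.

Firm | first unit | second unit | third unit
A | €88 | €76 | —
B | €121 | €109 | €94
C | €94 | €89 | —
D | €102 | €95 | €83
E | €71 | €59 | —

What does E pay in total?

E pays €0

Pooled unit-bids ranked (top 8): 121 (B-1), 109 (B-2), 102 (D-1), 95 (D-2), 94 (B-3), 94 (C-1), 89 (C-2), 88 (A-1)
Next rejected bid: €83 (not a price — pay-as-bid).
E wins no units.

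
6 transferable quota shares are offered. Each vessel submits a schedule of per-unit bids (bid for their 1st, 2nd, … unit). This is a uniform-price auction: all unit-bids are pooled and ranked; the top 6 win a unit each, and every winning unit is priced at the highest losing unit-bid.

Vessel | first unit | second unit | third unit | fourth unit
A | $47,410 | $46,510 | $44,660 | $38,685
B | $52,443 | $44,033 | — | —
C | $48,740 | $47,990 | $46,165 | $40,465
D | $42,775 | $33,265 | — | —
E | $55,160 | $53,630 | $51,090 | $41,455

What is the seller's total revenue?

Total revenue: $284,460

Pooled unit-bids ranked (top 6): 55,160 (E-1), 53,630 (E-2), 52,443 (B-1), 51,090 (E-3), 48,740 (C-1), 47,990 (C-2)
The (k+1)-th unit-bid is $47,410.
Allocation: B 1, C 2, E 3. Every unit priced at $47,410.
Revenue = 6 × 47,410 = $284,460.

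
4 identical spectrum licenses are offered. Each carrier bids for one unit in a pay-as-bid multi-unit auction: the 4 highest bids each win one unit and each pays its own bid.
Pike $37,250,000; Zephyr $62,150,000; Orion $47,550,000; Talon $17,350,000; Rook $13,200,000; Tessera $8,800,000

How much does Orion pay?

Ordering the bids: 62,150,000 (Zephyr), 47,550,000 (Orion), 37,250,000 (Pike), 17,350,000 (Talon), 13,200,000 (Rook), 8,800,000 (Tessera)
The 4 highest are Zephyr, Orion, Pike, Talon.
Orion wins → own bid $47,550,000.

Orion pays $47,550,000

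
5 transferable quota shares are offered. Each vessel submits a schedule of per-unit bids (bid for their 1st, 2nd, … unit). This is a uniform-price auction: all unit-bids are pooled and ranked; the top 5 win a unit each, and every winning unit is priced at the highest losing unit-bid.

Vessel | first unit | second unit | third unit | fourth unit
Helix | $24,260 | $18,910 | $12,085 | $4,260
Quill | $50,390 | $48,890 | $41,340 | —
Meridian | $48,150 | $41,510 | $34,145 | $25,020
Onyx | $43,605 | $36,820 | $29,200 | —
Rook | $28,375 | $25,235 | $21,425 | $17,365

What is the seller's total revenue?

Total revenue: $206,700

Pooled unit-bids ranked (top 5): 50,390 (Quill-1), 48,890 (Quill-2), 48,150 (Meridian-1), 43,605 (Onyx-1), 41,510 (Meridian-2)
Highest rejected unit-bid = $41,340.
Allocation: Meridian 2, Onyx 1, Quill 2. Every unit priced at $41,340.
Revenue = 5 × 41,340 = $206,700.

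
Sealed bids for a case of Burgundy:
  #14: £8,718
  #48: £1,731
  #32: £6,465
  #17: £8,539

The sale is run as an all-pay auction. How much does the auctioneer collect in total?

Bids ranked: 8,718 (#14) > 8,539 (#17) > 6,465 (#32) > 1,731 (#48)
#14 wins with the top bid; all bids are sunk regardless.
Every bidder forfeits their bid regardless of winning.
Revenue = 8,718 + 1,731 + 6,465 + 8,539 = £25,453.

Total revenue: £25,453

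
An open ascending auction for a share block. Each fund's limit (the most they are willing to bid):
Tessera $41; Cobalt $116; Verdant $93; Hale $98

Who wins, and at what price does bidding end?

Cobalt wins at $98

Rule: the price rises until one bidder remains; the winner pays the price at which the last rival dropped out.
Limits ranked: 116 (Cobalt) > 98 (Hale) > 93 (Verdant) > 41 (Tessera)
Once the price passes $98, only Cobalt is left; the hammer falls at Hale's limit of $98.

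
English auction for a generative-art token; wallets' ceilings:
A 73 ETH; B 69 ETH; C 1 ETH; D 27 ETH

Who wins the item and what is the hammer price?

A wins at 69 ETH

Limits in order: 73 (A) > 69 (B) > 27 (D) > 1 (C)
Once the price passes 69 ETH, only A is left; the hammer falls at B's limit of 69 ETH.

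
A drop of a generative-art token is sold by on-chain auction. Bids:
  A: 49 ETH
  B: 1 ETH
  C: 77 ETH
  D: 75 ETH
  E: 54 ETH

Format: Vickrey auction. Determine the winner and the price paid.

C pays 75 ETH

Sorting bids: 77 (C) > 75 (D) > 54 (E) > 49 (A) > 1 (B)
C is highest; pays the second-highest bid, 75 ETH.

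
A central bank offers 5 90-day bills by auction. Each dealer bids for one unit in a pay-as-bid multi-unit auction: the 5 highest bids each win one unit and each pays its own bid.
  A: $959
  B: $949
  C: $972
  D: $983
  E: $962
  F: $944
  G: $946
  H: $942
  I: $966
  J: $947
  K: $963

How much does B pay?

Bids ranked high→low: 983 (D), 972 (C), 966 (I), 963 (K), 962 (E), 959 (A), 949 (B), …
The 5 highest are D, C, I, K, E.
B does not win → $0.

B pays $0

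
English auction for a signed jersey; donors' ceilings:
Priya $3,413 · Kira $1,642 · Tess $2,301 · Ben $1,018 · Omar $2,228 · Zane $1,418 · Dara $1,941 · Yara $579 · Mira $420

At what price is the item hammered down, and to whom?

Priya wins at $2,301

Rule: the price rises until one bidder remains; the winner pays the price at which the last rival dropped out.
Limits ranked: 3,413 (Priya) > 2,301 (Tess) > 2,228 (Omar) > 1,941 (Dara) > 1,642 (Kira) > 1,418 (Zane) > …
Tess is the last rival to drop out, at $2,301; Priya remains and wins at that price.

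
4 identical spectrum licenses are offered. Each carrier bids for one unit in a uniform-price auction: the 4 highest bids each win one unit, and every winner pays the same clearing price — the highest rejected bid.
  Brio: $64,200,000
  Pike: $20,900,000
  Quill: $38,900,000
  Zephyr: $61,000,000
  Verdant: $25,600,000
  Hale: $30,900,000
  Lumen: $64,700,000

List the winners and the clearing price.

Lumen, Brio, Zephyr, Quill; each pays $30,900,000

Sorting: 64,700,000 (Lumen), 64,200,000 (Brio), 61,000,000 (Zephyr), 38,900,000 (Quill), 30,900,000 (Hale), 25,600,000 (Verdant), …
Winners (4 units): Lumen, Brio, Zephyr, Quill.
First losing bid is Hale's $30,900,000, which sets the uniform price.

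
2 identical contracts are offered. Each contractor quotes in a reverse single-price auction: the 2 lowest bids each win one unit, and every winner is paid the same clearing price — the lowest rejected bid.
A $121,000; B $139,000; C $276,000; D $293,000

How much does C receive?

C is paid $0

Ordering the bids: 121,000 (A), 139,000 (B), 276,000 (C), 293,000 (D)
Lowest 2: A, B.
First losing bid is C's $276,000, which sets the uniform price.
C does not win → is paid $0.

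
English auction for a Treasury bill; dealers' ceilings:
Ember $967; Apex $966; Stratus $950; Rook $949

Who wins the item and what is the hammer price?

Ember wins at $966

Rule: the price rises until one bidder remains; the winner pays the price at which the last rival dropped out.
Limits in order: 967 (Ember) > 966 (Apex) > 950 (Stratus) > 949 (Rook)
Apex is the last rival to drop out, at $966; Ember remains and wins at that price.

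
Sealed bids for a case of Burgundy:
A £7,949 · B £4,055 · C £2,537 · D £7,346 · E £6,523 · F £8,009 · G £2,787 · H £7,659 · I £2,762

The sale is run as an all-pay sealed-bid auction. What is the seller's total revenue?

All-pay sealed-bid auction: the highest bidder wins the item, but every bidder pays their own bid.
Bids in order: 8,009 (F) > 7,949 (A) > 7,659 (H) > 7,346 (D) > 6,523 (E) > 4,055 (B) > …
Every bidder forfeits their bid regardless of winning.
Revenue = 7,949 + 4,055 + 2,537 + 7,346 + 6,523 + 8,009 + 2,787 + 7,659 + 2,762 = £49,627.

Total revenue: £49,627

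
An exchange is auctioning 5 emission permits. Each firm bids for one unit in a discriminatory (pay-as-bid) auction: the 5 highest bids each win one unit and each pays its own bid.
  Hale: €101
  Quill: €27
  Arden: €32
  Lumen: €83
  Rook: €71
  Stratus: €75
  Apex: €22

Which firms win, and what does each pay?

Hale €101, Lumen €83, Stratus €75, Rook €71, Arden €32

Ordering the bids: 101 (Hale), 83 (Lumen), 75 (Stratus), 71 (Rook), 32 (Arden), 27 (Quill), 22 (Apex)
The 5 highest are Hale, Lumen, Stratus, Rook, Arden.
Each winner pays its own bid: Hale €101, Lumen €83, Stratus €75, Rook €71, Arden €32.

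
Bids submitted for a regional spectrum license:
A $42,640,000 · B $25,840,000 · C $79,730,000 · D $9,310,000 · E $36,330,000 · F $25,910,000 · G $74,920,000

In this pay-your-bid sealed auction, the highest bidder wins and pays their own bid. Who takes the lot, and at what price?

C pays $79,730,000

Bids ranked: 79,730,000 (C) > 74,920,000 (G) > 42,640,000 (A) > 36,330,000 (E) > 25,910,000 (F) > 25,840,000 (B) > …
C has the highest bid and pays exactly that: $79,730,000.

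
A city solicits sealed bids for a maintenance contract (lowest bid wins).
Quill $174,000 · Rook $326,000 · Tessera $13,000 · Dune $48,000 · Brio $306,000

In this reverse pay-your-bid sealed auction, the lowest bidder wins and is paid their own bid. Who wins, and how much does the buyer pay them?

Rule: the lowest bidder wins and is paid their own bid.
Bids in order: 13,000 (Tessera) < 48,000 (Dune) < 174,000 (Quill) < 306,000 (Brio) < 326,000 (Rook)
Tessera is lowest → is paid own bid, $13,000.

Tessera is paid $13,000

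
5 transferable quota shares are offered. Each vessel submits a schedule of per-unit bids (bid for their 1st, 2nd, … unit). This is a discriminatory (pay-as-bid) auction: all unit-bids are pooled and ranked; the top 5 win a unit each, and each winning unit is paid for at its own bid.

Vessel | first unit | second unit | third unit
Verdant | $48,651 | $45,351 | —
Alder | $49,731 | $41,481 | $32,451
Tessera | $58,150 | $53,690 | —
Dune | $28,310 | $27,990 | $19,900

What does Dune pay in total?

Merging the schedules and taking the best 5: 58,150 (Tessera-1), 53,690 (Tessera-2), 49,731 (Alder-1), 48,651 (Verdant-1), 45,351 (Verdant-2)
Next rejected bid: $41,481 (not a price — pay-as-bid).
Dune wins no units.

Dune pays $0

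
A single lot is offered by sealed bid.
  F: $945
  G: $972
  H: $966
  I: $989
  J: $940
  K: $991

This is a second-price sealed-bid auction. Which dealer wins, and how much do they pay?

K pays $989

Second-price sealed-bid auction: the highest bidder wins and pays the second-highest bid.
Bids ranked: 991 (K) > 989 (I) > 972 (G) > 966 (H) > 945 (F) > 940 (J)
K is highest; pays the second-highest bid, $989.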